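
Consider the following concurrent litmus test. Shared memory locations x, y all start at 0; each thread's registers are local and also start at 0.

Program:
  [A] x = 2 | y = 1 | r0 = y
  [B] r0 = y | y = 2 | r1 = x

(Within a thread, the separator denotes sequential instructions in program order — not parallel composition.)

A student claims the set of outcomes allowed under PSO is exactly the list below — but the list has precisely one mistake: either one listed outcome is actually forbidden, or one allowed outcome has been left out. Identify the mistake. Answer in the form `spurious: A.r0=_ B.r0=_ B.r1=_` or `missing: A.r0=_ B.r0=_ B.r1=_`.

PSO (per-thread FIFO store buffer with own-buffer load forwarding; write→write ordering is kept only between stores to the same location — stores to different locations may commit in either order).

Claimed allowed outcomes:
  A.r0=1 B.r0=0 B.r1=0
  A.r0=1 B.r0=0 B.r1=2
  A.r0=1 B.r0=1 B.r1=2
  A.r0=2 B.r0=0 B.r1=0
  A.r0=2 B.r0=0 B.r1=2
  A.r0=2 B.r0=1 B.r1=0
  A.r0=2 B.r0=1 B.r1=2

outcome vector order: (A.r0,B.r0,B.r1)
PSO: 8 outcomes — {<1 0 0>, <1 0 2>, <1 1 0>, <1 1 2>, <2 0 0>, <2 0 2>, <2 1 0>, <2 1 2>}
PSO∖claimed = {<1 1 0>}

missing: A.r0=1 B.r0=1 B.r1=0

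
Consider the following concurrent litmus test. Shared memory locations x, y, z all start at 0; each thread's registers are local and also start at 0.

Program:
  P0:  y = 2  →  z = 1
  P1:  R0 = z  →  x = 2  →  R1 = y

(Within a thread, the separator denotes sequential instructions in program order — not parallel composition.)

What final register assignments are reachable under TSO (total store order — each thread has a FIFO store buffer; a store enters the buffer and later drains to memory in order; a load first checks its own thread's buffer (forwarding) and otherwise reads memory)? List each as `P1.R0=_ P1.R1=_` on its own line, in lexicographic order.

outcome vector order: (P1.R0,P1.R1)
|TSO outcomes| = 3

P1.R0=0 P1.R1=0
P1.R0=0 P1.R1=2
P1.R0=1 P1.R1=2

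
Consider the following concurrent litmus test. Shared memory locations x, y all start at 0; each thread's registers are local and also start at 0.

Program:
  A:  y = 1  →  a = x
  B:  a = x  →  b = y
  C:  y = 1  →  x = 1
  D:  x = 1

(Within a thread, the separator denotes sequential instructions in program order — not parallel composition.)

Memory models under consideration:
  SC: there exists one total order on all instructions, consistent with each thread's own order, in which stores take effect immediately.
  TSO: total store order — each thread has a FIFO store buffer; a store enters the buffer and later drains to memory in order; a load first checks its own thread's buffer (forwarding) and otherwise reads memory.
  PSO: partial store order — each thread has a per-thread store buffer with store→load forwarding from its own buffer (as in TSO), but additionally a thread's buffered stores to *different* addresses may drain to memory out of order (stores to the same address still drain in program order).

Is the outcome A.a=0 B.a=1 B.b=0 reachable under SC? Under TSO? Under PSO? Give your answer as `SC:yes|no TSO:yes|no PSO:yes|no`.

SC:no TSO:yes PSO:yes

outcome vector order: (A.a,B.a,B.b)
SC: 7 outcomes — {000; 001; 011; 100; 101; 110; 111}
TSO: 8 outcomes — {000; 001; 010; 011; 100; 101; 110; 111}
PSO: 8 outcomes — {000; 001; 010; 011; 100; 101; 110; 111}
target 010 ∈ {TSO,PSO}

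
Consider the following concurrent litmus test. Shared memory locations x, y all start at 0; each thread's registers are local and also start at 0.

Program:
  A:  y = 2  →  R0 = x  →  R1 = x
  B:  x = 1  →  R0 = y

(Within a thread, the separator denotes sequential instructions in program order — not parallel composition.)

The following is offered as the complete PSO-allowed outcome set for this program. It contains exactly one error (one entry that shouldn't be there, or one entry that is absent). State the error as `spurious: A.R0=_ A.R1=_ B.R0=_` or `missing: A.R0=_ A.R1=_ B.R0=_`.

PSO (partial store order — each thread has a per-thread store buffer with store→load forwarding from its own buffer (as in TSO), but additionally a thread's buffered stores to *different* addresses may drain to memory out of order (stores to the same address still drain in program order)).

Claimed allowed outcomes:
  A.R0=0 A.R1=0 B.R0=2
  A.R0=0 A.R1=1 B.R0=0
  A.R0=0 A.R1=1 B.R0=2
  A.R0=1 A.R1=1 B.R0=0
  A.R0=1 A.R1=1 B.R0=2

missing: A.R0=0 A.R1=0 B.R0=0

outcome vector order: (A.R0,A.R1,B.R0)
PSO (6): 000 002 010 012 110 112
PSO∖claimed = {000}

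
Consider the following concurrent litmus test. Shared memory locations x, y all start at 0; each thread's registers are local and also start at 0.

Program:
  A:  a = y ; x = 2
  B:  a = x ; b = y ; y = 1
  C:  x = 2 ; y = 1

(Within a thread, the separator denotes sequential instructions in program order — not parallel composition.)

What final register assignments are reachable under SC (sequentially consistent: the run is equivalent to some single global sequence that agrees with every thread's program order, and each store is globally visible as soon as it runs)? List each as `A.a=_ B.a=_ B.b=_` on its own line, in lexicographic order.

A.a=0 B.a=0 B.b=0
A.a=0 B.a=0 B.b=1
A.a=0 B.a=2 B.b=0
A.a=0 B.a=2 B.b=1
A.a=1 B.a=0 B.b=0
A.a=1 B.a=0 B.b=1
A.a=1 B.a=2 B.b=0
A.a=1 B.a=2 B.b=1

outcome vector order: (A.a,B.a,B.b)
|SC outcomes| = 8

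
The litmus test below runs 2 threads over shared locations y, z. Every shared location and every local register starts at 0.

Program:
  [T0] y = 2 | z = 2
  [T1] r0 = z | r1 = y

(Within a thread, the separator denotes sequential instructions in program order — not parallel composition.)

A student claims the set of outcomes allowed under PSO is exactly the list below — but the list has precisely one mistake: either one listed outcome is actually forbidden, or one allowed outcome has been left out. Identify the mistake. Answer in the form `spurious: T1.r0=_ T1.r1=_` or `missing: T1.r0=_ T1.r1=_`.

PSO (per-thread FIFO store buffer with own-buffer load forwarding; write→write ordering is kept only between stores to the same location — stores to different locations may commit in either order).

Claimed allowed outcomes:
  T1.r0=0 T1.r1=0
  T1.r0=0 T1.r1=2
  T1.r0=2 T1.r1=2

missing: T1.r0=2 T1.r1=0

outcome vector order: (T1.r0,T1.r1)
under PSO → 00 02 20 22
PSO∖claimed = {20}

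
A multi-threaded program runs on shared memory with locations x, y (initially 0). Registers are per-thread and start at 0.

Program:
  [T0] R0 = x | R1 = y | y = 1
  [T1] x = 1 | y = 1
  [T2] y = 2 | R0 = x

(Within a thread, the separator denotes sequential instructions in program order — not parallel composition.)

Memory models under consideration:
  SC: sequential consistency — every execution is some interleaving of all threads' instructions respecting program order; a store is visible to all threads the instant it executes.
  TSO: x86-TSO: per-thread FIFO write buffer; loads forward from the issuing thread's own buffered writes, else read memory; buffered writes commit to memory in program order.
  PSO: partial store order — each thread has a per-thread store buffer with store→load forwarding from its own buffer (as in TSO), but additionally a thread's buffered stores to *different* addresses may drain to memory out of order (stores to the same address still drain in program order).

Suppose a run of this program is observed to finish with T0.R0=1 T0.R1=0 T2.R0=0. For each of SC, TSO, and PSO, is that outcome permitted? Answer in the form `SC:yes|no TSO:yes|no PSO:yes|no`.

SC:no TSO:yes PSO:yes

outcome vector order: (T0.R0,T0.R1,T2.R0)
SC (11): (0,0,0); (0,0,1); (0,1,0); (0,1,1); (0,2,0); (0,2,1); (1,0,1); (1,1,0); (1,1,1); (1,2,0); (1,2,1)
TSO (12): (0,0,0); (0,0,1); (0,1,0); (0,1,1); (0,2,0); (0,2,1); (1,0,0); (1,0,1); (1,1,0); (1,1,1); (1,2,0); (1,2,1)
PSO (12): (0,0,0); (0,0,1); (0,1,0); (0,1,1); (0,2,0); (0,2,1); (1,0,0); (1,0,1); (1,1,0); (1,1,1); (1,2,0); (1,2,1)
target (1,0,0) ∈ {TSO,PSO}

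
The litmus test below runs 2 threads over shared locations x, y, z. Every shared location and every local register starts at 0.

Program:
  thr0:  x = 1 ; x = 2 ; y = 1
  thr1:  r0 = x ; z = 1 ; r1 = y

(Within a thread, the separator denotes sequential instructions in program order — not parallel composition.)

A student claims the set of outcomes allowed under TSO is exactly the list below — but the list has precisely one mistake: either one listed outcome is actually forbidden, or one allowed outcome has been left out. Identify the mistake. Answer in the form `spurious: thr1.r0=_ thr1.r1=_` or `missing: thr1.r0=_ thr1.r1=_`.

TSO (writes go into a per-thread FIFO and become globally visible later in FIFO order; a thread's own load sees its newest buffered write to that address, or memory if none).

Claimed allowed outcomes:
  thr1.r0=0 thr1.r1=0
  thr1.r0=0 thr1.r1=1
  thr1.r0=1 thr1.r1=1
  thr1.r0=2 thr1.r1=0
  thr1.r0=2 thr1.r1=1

outcome vector order: (thr1.r0,thr1.r1)
[TSO] allowed = {00, 01, 10, 11, 20, 21}
TSO∖claimed = {10}

missing: thr1.r0=1 thr1.r1=0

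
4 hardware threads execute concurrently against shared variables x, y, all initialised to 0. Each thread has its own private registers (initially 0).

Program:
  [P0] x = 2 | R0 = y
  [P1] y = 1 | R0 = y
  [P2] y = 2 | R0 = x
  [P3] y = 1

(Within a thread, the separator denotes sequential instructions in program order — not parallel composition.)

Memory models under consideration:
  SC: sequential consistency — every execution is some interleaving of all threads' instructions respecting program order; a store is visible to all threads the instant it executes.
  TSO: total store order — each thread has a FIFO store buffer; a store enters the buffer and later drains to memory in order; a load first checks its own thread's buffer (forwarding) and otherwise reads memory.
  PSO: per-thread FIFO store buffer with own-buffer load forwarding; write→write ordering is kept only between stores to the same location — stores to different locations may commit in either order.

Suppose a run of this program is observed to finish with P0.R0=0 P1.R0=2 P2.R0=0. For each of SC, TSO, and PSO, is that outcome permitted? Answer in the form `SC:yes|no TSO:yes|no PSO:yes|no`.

outcome vector order: (P0.R0,P1.R0,P2.R0)
SC (10): 012, 022, 110, 112, 120, 122, 210, 212, 220, 222
TSO (12): 010, 012, 020, 022, 110, 112, 120, 122, 210, 212, 220, 222
PSO (12): 010, 012, 020, 022, 110, 112, 120, 122, 210, 212, 220, 222
target 020 ∈ {TSO,PSO}

SC:no TSO:yes PSO:yes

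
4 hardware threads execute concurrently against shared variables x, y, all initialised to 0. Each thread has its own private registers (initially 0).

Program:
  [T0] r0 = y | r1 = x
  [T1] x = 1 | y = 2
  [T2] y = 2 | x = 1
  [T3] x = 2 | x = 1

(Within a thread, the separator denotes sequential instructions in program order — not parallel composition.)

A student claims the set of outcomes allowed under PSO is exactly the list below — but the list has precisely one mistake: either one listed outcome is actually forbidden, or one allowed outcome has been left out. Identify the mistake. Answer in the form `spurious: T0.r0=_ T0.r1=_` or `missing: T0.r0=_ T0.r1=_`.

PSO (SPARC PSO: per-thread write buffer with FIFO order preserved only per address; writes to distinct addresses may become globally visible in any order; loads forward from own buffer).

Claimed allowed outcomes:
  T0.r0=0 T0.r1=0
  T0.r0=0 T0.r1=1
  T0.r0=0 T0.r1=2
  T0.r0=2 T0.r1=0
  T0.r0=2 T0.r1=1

missing: T0.r0=2 T0.r1=2

outcome vector order: (T0.r0,T0.r1)
PSO: 6 outcomes — {0/0 0/1 0/2 2/0 2/1 2/2}
PSO∖claimed = {2/2}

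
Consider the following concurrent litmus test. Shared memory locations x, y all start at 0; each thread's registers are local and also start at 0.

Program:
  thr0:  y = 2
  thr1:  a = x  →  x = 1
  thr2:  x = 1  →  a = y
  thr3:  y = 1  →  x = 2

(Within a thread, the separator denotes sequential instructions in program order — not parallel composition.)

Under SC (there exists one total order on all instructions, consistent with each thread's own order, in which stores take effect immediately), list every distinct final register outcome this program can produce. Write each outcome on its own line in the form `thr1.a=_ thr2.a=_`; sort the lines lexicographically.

outcome vector order: (thr1.a,thr2.a)
|SC outcomes| = 9

thr1.a=0 thr2.a=0
thr1.a=0 thr2.a=1
thr1.a=0 thr2.a=2
thr1.a=1 thr2.a=0
thr1.a=1 thr2.a=1
thr1.a=1 thr2.a=2
thr1.a=2 thr2.a=0
thr1.a=2 thr2.a=1
thr1.a=2 thr2.a=2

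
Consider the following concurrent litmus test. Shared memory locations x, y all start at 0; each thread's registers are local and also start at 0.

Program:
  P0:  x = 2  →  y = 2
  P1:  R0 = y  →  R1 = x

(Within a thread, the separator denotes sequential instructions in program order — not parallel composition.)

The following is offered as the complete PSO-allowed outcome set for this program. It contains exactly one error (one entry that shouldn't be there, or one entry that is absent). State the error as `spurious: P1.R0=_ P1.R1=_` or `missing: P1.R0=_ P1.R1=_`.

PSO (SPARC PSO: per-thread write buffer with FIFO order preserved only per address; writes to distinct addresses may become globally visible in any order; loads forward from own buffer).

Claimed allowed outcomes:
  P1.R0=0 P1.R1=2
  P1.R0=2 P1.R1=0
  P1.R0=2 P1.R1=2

missing: P1.R0=0 P1.R1=0

outcome vector order: (P1.R0,P1.R1)
PSO (4): 00; 02; 20; 22
PSO∖claimed = {00}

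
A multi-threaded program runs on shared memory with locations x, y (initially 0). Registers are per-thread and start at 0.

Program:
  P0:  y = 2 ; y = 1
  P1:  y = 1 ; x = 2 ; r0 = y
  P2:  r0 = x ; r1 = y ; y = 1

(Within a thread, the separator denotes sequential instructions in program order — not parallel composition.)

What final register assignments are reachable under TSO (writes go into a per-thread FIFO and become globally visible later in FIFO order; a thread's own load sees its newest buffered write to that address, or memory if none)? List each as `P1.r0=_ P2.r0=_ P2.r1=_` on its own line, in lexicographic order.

outcome vector order: (P1.r0,P2.r0,P2.r1)
|TSO outcomes| = 10

P1.r0=1 P2.r0=0 P2.r1=0
P1.r0=1 P2.r0=0 P2.r1=1
P1.r0=1 P2.r0=0 P2.r1=2
P1.r0=1 P2.r0=2 P2.r1=1
P1.r0=1 P2.r0=2 P2.r1=2
P1.r0=2 P2.r0=0 P2.r1=0
P1.r0=2 P2.r0=0 P2.r1=1
P1.r0=2 P2.r0=0 P2.r1=2
P1.r0=2 P2.r0=2 P2.r1=1
P1.r0=2 P2.r0=2 P2.r1=2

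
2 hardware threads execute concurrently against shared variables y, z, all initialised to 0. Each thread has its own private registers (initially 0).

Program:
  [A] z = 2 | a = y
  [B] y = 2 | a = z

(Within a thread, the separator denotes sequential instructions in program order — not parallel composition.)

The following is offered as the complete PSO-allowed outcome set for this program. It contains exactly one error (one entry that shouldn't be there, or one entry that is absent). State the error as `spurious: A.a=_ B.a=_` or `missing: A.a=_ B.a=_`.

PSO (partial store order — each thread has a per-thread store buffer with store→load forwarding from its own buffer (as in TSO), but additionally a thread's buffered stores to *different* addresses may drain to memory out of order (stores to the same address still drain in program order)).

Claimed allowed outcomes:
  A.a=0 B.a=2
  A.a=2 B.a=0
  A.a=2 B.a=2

outcome vector order: (A.a,B.a)
[PSO] allowed = {(0,0); (0,2); (2,0); (2,2)}
PSO∖claimed = {(0,0)}

missing: A.a=0 B.a=0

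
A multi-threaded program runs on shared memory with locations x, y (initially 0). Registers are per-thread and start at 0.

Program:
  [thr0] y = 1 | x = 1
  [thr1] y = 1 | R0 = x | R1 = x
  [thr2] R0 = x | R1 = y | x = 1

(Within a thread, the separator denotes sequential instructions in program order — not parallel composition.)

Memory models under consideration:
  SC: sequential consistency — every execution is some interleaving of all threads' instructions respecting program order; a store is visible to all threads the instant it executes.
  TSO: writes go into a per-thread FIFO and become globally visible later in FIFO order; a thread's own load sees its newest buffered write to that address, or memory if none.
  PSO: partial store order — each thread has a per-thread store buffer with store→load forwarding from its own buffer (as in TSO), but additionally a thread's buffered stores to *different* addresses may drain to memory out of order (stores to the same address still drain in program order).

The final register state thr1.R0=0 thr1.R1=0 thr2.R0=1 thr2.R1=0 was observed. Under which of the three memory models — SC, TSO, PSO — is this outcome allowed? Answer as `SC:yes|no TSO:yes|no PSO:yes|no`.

outcome vector order: (thr1.R0,thr1.R1,thr2.R0,thr2.R1)
SC (9): 0/0/0/0 0/0/0/1 0/0/1/1 0/1/0/0 0/1/0/1 0/1/1/1 1/1/0/0 1/1/0/1 1/1/1/1
TSO (9): 0/0/0/0 0/0/0/1 0/0/1/1 0/1/0/0 0/1/0/1 0/1/1/1 1/1/0/0 1/1/0/1 1/1/1/1
PSO (12): 0/0/0/0 0/0/0/1 0/0/1/0 0/0/1/1 0/1/0/0 0/1/0/1 0/1/1/0 0/1/1/1 1/1/0/0 1/1/0/1 1/1/1/0 1/1/1/1
target 0/0/1/0 ∈ {PSO}

SC:no TSO:no PSO:yes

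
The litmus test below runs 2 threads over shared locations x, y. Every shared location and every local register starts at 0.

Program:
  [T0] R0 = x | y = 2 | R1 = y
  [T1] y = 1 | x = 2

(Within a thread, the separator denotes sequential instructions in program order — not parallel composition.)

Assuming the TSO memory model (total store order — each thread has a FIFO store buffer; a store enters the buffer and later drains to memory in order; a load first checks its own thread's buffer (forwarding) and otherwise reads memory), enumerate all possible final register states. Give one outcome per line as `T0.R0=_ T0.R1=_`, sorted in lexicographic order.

outcome vector order: (T0.R0,T0.R1)
|TSO outcomes| = 3

T0.R0=0 T0.R1=1
T0.R0=0 T0.R1=2
T0.R0=2 T0.R1=2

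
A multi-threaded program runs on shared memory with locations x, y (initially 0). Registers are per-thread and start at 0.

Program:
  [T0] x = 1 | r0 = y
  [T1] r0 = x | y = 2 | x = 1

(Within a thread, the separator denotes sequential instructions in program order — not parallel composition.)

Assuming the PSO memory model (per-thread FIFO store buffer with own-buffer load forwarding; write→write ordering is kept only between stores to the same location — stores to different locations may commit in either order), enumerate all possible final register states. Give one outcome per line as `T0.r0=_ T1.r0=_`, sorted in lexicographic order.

outcome vector order: (T0.r0,T1.r0)
|PSO outcomes| = 4

T0.r0=0 T1.r0=0
T0.r0=0 T1.r0=1
T0.r0=2 T1.r0=0
T0.r0=2 T1.r0=1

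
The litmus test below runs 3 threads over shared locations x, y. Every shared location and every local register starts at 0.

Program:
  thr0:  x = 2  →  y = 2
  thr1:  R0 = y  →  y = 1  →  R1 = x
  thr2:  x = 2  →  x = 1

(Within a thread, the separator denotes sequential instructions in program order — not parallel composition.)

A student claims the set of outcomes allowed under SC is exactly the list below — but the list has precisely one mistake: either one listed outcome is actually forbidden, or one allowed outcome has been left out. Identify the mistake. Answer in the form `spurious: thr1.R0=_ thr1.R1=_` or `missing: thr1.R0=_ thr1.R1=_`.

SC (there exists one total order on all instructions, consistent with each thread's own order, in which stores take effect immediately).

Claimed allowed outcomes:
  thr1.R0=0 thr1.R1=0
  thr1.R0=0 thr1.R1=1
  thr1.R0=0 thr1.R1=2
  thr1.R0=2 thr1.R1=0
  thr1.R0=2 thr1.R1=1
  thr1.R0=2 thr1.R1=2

spurious: thr1.R0=2 thr1.R1=0

outcome vector order: (thr1.R0,thr1.R1)
[SC] allowed = {00 01 02 21 22}
claimed∖SC = {20}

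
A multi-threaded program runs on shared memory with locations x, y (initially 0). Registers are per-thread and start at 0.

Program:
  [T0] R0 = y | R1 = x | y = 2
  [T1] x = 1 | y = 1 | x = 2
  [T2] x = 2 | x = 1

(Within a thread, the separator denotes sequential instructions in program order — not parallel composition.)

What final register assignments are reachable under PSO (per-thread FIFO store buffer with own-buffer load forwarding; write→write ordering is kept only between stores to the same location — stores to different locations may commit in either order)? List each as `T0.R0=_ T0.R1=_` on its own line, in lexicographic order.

T0.R0=0 T0.R1=0
T0.R0=0 T0.R1=1
T0.R0=0 T0.R1=2
T0.R0=1 T0.R1=0
T0.R0=1 T0.R1=1
T0.R0=1 T0.R1=2

outcome vector order: (T0.R0,T0.R1)
|PSO outcomes| = 6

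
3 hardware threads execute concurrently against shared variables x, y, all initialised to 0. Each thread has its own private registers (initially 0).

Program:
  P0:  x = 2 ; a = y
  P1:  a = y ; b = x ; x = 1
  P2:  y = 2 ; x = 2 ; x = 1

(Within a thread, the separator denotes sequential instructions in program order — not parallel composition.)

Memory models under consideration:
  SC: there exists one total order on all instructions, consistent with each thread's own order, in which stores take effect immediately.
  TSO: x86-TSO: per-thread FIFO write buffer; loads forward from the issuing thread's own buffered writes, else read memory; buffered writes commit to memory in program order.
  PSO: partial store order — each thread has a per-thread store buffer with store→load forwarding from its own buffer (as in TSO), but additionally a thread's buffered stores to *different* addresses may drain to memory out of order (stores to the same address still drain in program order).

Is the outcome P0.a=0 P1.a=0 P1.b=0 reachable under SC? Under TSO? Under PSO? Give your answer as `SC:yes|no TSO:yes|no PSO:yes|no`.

outcome vector order: (P0.a,P1.a,P1.b)
SC (11): <0 0 0>, <0 0 1>, <0 0 2>, <0 2 1>, <0 2 2>, <2 0 0>, <2 0 1>, <2 0 2>, <2 2 0>, <2 2 1>, <2 2 2>
TSO (12): <0 0 0>, <0 0 1>, <0 0 2>, <0 2 0>, <0 2 1>, <0 2 2>, <2 0 0>, <2 0 1>, <2 0 2>, <2 2 0>, <2 2 1>, <2 2 2>
PSO (12): <0 0 0>, <0 0 1>, <0 0 2>, <0 2 0>, <0 2 1>, <0 2 2>, <2 0 0>, <2 0 1>, <2 0 2>, <2 2 0>, <2 2 1>, <2 2 2>
target <0 0 0> ∈ {SC,TSO,PSO}

SC:yes TSO:yes PSO:yes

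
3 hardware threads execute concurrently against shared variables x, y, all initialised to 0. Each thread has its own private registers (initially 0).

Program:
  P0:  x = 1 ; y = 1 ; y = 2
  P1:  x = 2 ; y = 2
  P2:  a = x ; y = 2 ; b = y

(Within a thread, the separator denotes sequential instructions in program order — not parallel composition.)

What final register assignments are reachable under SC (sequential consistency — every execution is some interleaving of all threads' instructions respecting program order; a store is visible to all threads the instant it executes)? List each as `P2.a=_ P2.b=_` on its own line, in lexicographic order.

outcome vector order: (P2.a,P2.b)
|SC outcomes| = 6

P2.a=0 P2.b=1
P2.a=0 P2.b=2
P2.a=1 P2.b=1
P2.a=1 P2.b=2
P2.a=2 P2.b=1
P2.a=2 P2.b=2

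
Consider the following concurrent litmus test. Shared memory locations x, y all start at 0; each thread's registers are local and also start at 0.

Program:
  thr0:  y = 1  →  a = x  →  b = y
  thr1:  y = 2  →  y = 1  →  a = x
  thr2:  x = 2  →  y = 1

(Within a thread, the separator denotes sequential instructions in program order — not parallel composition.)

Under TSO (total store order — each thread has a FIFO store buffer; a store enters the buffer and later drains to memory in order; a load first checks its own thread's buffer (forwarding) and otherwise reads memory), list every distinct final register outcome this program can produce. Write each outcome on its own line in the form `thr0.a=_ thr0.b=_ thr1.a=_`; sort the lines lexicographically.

thr0.a=0 thr0.b=1 thr1.a=0
thr0.a=0 thr0.b=1 thr1.a=2
thr0.a=0 thr0.b=2 thr1.a=0
thr0.a=0 thr0.b=2 thr1.a=2
thr0.a=2 thr0.b=1 thr1.a=0
thr0.a=2 thr0.b=1 thr1.a=2
thr0.a=2 thr0.b=2 thr1.a=0
thr0.a=2 thr0.b=2 thr1.a=2

outcome vector order: (thr0.a,thr0.b,thr1.a)
|TSO outcomes| = 8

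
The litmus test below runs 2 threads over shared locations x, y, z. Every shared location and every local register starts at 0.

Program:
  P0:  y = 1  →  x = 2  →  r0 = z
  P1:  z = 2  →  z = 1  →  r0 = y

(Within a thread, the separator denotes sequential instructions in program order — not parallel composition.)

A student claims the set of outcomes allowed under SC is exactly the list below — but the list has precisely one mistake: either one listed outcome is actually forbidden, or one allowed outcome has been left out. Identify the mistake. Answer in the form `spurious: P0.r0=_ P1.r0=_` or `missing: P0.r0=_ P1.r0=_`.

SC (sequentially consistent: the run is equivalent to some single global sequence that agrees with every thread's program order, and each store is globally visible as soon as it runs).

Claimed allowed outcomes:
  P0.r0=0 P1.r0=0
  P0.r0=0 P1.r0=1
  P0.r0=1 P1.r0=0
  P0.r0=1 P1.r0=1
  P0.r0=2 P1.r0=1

spurious: P0.r0=0 P1.r0=0

outcome vector order: (P0.r0,P1.r0)
SC (4): (0,1); (1,0); (1,1); (2,1)
claimed∖SC = {(0,0)}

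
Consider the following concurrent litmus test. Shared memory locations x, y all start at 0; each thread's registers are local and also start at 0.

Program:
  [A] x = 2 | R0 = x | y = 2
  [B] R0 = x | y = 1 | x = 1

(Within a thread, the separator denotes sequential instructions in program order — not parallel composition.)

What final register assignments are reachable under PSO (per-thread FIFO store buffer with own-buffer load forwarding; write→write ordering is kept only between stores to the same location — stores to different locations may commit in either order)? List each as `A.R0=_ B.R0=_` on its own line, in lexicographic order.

A.R0=1 B.R0=0
A.R0=1 B.R0=2
A.R0=2 B.R0=0
A.R0=2 B.R0=2

outcome vector order: (A.R0,B.R0)
|PSO outcomes| = 4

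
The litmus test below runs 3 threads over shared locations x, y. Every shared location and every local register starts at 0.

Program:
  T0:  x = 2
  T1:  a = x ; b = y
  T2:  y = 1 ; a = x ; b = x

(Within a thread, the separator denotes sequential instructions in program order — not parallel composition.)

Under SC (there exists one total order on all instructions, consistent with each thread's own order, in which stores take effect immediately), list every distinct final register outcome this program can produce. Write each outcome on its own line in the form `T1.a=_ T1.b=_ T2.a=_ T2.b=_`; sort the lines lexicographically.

T1.a=0 T1.b=0 T2.a=0 T2.b=0
T1.a=0 T1.b=0 T2.a=0 T2.b=2
T1.a=0 T1.b=0 T2.a=2 T2.b=2
T1.a=0 T1.b=1 T2.a=0 T2.b=0
T1.a=0 T1.b=1 T2.a=0 T2.b=2
T1.a=0 T1.b=1 T2.a=2 T2.b=2
T1.a=2 T1.b=0 T2.a=2 T2.b=2
T1.a=2 T1.b=1 T2.a=0 T2.b=0
T1.a=2 T1.b=1 T2.a=0 T2.b=2
T1.a=2 T1.b=1 T2.a=2 T2.b=2

outcome vector order: (T1.a,T1.b,T2.a,T2.b)
|SC outcomes| = 10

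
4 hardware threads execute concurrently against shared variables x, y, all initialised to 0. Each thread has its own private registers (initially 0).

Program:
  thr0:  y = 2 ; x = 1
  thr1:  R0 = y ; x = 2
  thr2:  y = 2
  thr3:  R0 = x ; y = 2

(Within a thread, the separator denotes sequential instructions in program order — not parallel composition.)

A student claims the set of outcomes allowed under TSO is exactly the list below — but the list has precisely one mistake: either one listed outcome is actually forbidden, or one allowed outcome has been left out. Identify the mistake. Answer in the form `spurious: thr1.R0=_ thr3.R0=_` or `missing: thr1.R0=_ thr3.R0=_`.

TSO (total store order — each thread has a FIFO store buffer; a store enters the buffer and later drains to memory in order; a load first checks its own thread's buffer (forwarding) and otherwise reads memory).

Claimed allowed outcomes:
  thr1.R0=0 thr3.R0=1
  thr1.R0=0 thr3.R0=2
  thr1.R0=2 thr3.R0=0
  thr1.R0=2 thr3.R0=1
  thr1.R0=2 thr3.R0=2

missing: thr1.R0=0 thr3.R0=0

outcome vector order: (thr1.R0,thr3.R0)
under TSO → (0,0) (0,1) (0,2) (2,0) (2,1) (2,2)
TSO∖claimed = {(0,0)}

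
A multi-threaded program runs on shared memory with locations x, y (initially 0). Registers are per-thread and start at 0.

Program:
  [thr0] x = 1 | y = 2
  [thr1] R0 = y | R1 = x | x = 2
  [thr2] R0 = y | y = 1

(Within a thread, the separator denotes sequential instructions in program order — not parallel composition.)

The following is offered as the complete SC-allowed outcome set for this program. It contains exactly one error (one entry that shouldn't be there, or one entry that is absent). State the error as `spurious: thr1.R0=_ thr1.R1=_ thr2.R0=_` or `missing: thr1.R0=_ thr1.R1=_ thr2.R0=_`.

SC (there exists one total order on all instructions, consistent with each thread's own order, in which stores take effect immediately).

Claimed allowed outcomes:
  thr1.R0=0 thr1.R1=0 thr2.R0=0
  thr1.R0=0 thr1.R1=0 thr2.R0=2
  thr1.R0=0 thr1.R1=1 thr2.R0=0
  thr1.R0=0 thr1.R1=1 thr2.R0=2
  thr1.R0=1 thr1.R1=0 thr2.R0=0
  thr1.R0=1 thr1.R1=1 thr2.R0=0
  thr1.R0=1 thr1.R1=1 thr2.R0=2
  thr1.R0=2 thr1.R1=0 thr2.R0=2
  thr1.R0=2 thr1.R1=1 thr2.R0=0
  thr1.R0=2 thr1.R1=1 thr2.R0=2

spurious: thr1.R0=2 thr1.R1=0 thr2.R0=2

outcome vector order: (thr1.R0,thr1.R1,thr2.R0)
SC (9): (0,0,0); (0,0,2); (0,1,0); (0,1,2); (1,0,0); (1,1,0); (1,1,2); (2,1,0); (2,1,2)
claimed∖SC = {(2,0,2)}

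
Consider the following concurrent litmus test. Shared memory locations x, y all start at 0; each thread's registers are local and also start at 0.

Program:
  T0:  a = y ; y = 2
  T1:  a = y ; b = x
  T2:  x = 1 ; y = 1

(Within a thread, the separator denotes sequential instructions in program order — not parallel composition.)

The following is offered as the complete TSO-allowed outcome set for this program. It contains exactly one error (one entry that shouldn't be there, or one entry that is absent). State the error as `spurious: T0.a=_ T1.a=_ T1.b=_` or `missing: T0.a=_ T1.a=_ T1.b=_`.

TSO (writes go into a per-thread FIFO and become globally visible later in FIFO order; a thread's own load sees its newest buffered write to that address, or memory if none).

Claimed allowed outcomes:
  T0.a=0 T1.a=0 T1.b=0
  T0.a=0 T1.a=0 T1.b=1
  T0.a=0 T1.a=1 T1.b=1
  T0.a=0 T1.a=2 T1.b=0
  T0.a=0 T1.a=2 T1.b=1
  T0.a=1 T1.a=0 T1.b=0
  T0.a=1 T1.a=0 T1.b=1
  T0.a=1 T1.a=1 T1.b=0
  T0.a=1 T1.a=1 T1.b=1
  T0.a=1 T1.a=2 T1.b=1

spurious: T0.a=1 T1.a=1 T1.b=0

outcome vector order: (T0.a,T1.a,T1.b)
TSO (9): 0/0/0 0/0/1 0/1/1 0/2/0 0/2/1 1/0/0 1/0/1 1/1/1 1/2/1
claimed∖TSO = {1/1/0}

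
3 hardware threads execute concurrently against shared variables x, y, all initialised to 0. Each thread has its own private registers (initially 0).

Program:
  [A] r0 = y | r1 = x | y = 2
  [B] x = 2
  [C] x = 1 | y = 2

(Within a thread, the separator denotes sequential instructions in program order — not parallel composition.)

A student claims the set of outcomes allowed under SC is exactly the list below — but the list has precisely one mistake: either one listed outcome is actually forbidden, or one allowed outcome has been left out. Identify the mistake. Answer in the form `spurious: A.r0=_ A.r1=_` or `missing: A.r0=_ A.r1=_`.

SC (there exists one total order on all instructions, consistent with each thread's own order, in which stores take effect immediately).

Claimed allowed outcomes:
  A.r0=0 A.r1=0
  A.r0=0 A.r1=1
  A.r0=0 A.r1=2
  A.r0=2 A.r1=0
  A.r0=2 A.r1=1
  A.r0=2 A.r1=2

spurious: A.r0=2 A.r1=0

outcome vector order: (A.r0,A.r1)
under SC → 00, 01, 02, 21, 22
claimed∖SC = {20}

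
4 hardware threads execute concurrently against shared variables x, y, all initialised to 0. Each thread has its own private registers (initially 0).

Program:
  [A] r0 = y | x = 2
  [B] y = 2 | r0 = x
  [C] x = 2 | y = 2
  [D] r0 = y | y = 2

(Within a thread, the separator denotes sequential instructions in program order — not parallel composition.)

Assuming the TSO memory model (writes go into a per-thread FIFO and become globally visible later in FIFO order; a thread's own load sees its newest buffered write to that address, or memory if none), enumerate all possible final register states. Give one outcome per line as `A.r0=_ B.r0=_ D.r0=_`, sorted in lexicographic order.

A.r0=0 B.r0=0 D.r0=0
A.r0=0 B.r0=0 D.r0=2
A.r0=0 B.r0=2 D.r0=0
A.r0=0 B.r0=2 D.r0=2
A.r0=2 B.r0=0 D.r0=0
A.r0=2 B.r0=0 D.r0=2
A.r0=2 B.r0=2 D.r0=0
A.r0=2 B.r0=2 D.r0=2

outcome vector order: (A.r0,B.r0,D.r0)
|TSO outcomes| = 8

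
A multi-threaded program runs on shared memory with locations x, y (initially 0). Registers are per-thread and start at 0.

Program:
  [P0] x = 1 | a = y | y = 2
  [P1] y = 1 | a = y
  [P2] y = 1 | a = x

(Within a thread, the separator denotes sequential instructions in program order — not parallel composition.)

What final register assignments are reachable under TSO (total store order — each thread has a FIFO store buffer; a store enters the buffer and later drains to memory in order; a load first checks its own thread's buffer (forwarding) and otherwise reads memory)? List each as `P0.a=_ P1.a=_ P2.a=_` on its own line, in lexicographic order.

P0.a=0 P1.a=1 P2.a=0
P0.a=0 P1.a=1 P2.a=1
P0.a=0 P1.a=2 P2.a=0
P0.a=0 P1.a=2 P2.a=1
P0.a=1 P1.a=1 P2.a=0
P0.a=1 P1.a=1 P2.a=1
P0.a=1 P1.a=2 P2.a=0
P0.a=1 P1.a=2 P2.a=1

outcome vector order: (P0.a,P1.a,P2.a)
|TSO outcomes| = 8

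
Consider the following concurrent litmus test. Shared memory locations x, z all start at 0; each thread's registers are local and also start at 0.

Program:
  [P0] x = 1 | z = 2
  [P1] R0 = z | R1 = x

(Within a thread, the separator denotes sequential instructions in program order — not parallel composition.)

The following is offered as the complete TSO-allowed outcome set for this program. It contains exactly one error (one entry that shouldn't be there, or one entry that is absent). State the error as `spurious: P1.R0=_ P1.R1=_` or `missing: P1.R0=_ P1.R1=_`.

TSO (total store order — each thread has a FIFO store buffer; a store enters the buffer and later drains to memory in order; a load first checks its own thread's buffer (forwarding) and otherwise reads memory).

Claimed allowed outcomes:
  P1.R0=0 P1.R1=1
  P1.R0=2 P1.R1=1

missing: P1.R0=0 P1.R1=0

outcome vector order: (P1.R0,P1.R1)
under TSO → 00, 01, 21
TSO∖claimed = {00}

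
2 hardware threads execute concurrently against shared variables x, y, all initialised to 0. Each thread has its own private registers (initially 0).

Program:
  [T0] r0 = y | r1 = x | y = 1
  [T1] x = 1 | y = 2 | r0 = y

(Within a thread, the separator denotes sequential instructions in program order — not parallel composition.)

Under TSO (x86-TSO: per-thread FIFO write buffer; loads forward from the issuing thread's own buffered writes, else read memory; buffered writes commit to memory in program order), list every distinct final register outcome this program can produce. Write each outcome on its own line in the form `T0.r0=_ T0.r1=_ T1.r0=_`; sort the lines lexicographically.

outcome vector order: (T0.r0,T0.r1,T1.r0)
|TSO outcomes| = 6

T0.r0=0 T0.r1=0 T1.r0=1
T0.r0=0 T0.r1=0 T1.r0=2
T0.r0=0 T0.r1=1 T1.r0=1
T0.r0=0 T0.r1=1 T1.r0=2
T0.r0=2 T0.r1=1 T1.r0=1
T0.r0=2 T0.r1=1 T1.r0=2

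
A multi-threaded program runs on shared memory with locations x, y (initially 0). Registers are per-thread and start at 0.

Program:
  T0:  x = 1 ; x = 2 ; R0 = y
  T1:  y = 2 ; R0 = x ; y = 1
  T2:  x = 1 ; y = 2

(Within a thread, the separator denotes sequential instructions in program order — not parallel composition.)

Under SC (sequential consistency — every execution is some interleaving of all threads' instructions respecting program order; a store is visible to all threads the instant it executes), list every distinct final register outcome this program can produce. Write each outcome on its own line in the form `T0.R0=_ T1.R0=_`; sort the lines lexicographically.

T0.R0=0 T1.R0=1
T0.R0=0 T1.R0=2
T0.R0=1 T1.R0=0
T0.R0=1 T1.R0=1
T0.R0=1 T1.R0=2
T0.R0=2 T1.R0=0
T0.R0=2 T1.R0=1
T0.R0=2 T1.R0=2

outcome vector order: (T0.R0,T1.R0)
|SC outcomes| = 8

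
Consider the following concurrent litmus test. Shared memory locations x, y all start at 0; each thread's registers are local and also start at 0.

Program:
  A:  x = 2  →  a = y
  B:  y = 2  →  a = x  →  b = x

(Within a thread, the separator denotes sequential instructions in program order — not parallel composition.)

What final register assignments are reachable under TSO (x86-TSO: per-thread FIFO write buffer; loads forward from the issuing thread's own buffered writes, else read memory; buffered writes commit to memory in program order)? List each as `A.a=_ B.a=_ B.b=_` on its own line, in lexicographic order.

A.a=0 B.a=0 B.b=0
A.a=0 B.a=0 B.b=2
A.a=0 B.a=2 B.b=2
A.a=2 B.a=0 B.b=0
A.a=2 B.a=0 B.b=2
A.a=2 B.a=2 B.b=2

outcome vector order: (A.a,B.a,B.b)
|TSO outcomes| = 6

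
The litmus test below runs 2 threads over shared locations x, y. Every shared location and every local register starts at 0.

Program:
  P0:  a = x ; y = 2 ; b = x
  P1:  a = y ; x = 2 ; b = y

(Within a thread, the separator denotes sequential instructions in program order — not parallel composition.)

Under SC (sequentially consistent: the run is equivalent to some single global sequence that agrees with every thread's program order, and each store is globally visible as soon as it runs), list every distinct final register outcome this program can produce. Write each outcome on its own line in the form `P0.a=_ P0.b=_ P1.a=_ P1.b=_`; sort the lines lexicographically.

P0.a=0 P0.b=0 P1.a=0 P1.b=2
P0.a=0 P0.b=0 P1.a=2 P1.b=2
P0.a=0 P0.b=2 P1.a=0 P1.b=0
P0.a=0 P0.b=2 P1.a=0 P1.b=2
P0.a=0 P0.b=2 P1.a=2 P1.b=2
P0.a=2 P0.b=2 P1.a=0 P1.b=0
P0.a=2 P0.b=2 P1.a=0 P1.b=2

outcome vector order: (P0.a,P0.b,P1.a,P1.b)
|SC outcomes| = 7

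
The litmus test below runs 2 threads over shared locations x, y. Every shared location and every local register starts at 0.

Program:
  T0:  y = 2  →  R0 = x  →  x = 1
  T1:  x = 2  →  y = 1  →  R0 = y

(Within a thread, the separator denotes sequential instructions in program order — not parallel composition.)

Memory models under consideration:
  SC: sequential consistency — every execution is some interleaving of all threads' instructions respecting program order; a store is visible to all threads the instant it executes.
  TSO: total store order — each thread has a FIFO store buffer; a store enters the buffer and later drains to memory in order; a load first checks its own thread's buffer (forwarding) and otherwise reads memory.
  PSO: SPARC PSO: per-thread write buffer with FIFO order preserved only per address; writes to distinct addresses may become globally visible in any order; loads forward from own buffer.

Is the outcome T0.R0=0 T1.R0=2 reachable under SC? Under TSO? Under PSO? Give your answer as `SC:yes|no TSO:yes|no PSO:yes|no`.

SC:no TSO:yes PSO:yes

outcome vector order: (T0.R0,T1.R0)
SC (3): <0 1>, <2 1>, <2 2>
TSO (4): <0 1>, <0 2>, <2 1>, <2 2>
PSO (4): <0 1>, <0 2>, <2 1>, <2 2>
target <0 2> ∈ {TSO,PSO}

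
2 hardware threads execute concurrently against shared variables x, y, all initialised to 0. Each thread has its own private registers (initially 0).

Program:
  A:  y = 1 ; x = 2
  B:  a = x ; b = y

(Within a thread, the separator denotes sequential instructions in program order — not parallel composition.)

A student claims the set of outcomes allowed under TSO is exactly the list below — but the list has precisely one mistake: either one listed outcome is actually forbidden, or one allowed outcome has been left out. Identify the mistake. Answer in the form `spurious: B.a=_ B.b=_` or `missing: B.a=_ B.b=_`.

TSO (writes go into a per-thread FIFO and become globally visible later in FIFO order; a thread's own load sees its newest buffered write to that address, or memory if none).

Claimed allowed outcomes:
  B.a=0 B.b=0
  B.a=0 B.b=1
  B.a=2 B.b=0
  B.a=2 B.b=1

outcome vector order: (B.a,B.b)
TSO (3): (0,0), (0,1), (2,1)
claimed∖TSO = {(2,0)}

spurious: B.a=2 B.b=0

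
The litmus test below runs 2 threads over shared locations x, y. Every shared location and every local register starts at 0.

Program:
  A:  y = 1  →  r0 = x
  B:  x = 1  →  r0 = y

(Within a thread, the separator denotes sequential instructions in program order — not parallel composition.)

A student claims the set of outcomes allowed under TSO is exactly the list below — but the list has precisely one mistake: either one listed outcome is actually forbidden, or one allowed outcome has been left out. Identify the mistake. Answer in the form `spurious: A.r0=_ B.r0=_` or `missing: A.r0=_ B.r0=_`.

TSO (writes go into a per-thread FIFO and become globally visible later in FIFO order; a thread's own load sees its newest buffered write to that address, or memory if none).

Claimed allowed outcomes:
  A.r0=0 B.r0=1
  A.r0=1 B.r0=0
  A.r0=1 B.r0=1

missing: A.r0=0 B.r0=0

outcome vector order: (A.r0,B.r0)
[TSO] allowed = {<0 0>; <0 1>; <1 0>; <1 1>}
TSO∖claimed = {<0 0>}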